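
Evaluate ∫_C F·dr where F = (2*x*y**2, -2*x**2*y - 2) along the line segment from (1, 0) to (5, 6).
-144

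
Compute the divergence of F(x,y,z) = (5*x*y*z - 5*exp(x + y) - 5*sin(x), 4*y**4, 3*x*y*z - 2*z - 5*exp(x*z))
3*x*y - 5*x*exp(x*z) + 16*y**3 + 5*y*z - 5*exp(x + y) - 5*cos(x) - 2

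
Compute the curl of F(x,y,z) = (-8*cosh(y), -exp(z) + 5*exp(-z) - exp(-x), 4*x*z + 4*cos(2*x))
(exp(z) + 5*exp(-z), -4*z + 8*sin(2*x), 8*sinh(y) + exp(-x))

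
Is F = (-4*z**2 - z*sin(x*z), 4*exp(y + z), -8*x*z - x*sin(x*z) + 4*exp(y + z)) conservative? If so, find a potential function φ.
Yes, F is conservative. φ = -4*x*z**2 + 4*exp(y + z) + cos(x*z)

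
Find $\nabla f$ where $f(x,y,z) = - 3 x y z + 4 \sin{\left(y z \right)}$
(-3*y*z, z*(-3*x + 4*cos(y*z)), y*(-3*x + 4*cos(y*z)))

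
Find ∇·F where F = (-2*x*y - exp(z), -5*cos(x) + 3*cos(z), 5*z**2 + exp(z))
-2*y + 10*z + exp(z)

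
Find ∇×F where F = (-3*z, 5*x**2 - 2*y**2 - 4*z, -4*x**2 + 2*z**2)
(4, 8*x - 3, 10*x)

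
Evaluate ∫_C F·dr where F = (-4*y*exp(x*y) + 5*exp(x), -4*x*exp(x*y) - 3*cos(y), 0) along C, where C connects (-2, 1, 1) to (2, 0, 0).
-4 - exp(-2) + 3*sin(1) + 5*exp(2)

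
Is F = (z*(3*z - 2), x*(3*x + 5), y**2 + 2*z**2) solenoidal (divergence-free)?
No, ∇·F = 4*z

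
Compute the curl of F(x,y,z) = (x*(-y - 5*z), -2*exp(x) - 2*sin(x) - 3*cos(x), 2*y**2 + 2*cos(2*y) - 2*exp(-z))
(4*y - 4*sin(2*y), -5*x, x - 2*exp(x) + 3*sin(x) - 2*cos(x))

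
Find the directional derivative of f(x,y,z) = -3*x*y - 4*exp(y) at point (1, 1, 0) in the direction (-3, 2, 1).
sqrt(14)*(3 - 8*E)/14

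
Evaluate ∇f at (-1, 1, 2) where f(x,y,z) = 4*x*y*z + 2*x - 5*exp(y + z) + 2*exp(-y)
(10, -5*exp(3) - 8 - 2*exp(-1), -5*exp(3) - 4)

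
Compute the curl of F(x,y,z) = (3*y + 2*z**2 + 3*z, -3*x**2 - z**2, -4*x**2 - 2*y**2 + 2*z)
(-4*y + 2*z, 8*x + 4*z + 3, -6*x - 3)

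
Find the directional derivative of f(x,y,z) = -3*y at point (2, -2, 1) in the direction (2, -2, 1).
2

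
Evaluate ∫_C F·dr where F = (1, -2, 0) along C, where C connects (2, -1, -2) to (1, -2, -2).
1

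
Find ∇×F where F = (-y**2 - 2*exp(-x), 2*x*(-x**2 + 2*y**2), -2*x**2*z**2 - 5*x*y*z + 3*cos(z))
(-5*x*z, z*(4*x*z + 5*y), -6*x**2 + 4*y**2 + 2*y)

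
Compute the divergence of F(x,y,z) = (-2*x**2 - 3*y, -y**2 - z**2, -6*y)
-4*x - 2*y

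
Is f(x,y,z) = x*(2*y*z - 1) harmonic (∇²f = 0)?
Yes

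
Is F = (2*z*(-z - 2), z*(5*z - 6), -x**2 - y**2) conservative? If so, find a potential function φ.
No, ∇×F = (-2*y - 10*z + 6, 2*x - 4*z - 4, 0) ≠ 0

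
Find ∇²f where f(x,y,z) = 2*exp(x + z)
4*exp(x + z)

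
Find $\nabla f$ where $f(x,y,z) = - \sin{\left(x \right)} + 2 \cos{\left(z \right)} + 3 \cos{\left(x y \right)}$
(-3*y*sin(x*y) - cos(x), -3*x*sin(x*y), -2*sin(z))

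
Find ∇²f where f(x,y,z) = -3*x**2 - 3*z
-6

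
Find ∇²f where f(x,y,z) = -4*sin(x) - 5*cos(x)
4*sin(x) + 5*cos(x)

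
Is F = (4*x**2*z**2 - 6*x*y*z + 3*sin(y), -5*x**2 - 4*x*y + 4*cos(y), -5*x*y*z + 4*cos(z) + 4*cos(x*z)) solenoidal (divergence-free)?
No, ∇·F = -5*x*y + 8*x*z**2 - 4*x*sin(x*z) - 4*x - 6*y*z - 4*sin(y) - 4*sin(z)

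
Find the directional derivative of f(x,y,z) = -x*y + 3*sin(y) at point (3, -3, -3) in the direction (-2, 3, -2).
3*sqrt(17)*(-5 + 3*cos(3))/17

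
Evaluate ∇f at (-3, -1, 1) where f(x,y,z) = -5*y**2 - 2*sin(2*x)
(-4*cos(6), 10, 0)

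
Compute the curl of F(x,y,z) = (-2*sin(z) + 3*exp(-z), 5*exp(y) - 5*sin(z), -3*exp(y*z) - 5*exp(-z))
(-3*z*exp(y*z) + 5*cos(z), -2*cos(z) - 3*exp(-z), 0)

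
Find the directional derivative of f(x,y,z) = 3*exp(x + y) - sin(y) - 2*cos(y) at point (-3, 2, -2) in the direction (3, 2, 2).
sqrt(17)*(2*E*(-cos(2) + 2*sin(2)) + 15)*exp(-1)/17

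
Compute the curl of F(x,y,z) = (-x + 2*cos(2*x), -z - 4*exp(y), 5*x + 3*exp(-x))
(1, -5 + 3*exp(-x), 0)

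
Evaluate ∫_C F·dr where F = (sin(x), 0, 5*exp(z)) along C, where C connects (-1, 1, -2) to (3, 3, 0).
-5*exp(-2) + cos(1) - cos(3) + 5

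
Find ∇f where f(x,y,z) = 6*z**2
(0, 0, 12*z)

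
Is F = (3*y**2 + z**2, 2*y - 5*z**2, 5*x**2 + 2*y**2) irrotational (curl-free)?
No, ∇×F = (4*y + 10*z, -10*x + 2*z, -6*y)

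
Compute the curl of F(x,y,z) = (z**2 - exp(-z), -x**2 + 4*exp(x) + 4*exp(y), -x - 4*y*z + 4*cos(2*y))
(-4*z - 8*sin(2*y), 2*z + 1 + exp(-z), -2*x + 4*exp(x))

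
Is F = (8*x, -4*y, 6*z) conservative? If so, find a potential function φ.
Yes, F is conservative. φ = 4*x**2 - 2*y**2 + 3*z**2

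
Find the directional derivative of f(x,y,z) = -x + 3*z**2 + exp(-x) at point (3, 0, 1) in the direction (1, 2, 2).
11/3 - exp(-3)/3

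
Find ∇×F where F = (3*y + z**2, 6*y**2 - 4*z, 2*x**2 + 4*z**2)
(4, -4*x + 2*z, -3)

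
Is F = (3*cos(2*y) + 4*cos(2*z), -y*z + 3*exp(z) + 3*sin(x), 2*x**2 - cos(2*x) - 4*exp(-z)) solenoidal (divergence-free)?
No, ∇·F = -z + 4*exp(-z)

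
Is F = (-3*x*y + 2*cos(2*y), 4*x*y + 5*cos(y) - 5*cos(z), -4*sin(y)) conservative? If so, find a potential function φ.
No, ∇×F = (-5*sin(z) - 4*cos(y), 0, 3*x + 4*y + 4*sin(2*y)) ≠ 0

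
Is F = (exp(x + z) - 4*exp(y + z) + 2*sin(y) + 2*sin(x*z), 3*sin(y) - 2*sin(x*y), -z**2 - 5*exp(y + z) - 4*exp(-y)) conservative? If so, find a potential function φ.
No, ∇×F = ((4 - 5*exp(2*y + z))*exp(-y), 2*x*cos(x*z) + exp(x + z) - 4*exp(y + z), -2*y*cos(x*y) + 4*exp(y + z) - 2*cos(y)) ≠ 0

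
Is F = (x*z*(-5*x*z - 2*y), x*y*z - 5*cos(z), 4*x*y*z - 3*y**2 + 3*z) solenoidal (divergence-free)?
No, ∇·F = 4*x*y - 10*x*z**2 + x*z - 2*y*z + 3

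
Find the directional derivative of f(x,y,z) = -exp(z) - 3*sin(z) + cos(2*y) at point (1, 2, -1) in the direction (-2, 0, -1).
sqrt(5)*(1 + 3*E*cos(1))*exp(-1)/5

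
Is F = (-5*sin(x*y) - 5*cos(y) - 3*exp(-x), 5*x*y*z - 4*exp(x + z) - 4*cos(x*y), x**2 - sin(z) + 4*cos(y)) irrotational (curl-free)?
No, ∇×F = (-5*x*y + 4*exp(x + z) - 4*sin(y), -2*x, 5*x*cos(x*y) + 5*y*z + 4*y*sin(x*y) - 4*exp(x + z) - 5*sin(y))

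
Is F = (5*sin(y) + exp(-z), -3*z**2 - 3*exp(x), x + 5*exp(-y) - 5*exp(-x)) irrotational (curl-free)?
No, ∇×F = (6*z - 5*exp(-y), -1 - exp(-z) - 5*exp(-x), -3*exp(x) - 5*cos(y))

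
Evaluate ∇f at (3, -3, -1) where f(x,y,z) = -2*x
(-2, 0, 0)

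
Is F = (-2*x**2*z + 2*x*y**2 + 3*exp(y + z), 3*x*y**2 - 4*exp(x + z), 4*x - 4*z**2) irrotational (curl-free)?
No, ∇×F = (4*exp(x + z), -2*x**2 + 3*exp(y + z) - 4, -4*x*y + 3*y**2 - 4*exp(x + z) - 3*exp(y + z))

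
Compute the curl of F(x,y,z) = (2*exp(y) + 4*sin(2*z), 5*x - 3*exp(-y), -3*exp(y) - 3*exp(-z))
(-3*exp(y), 8*cos(2*z), 5 - 2*exp(y))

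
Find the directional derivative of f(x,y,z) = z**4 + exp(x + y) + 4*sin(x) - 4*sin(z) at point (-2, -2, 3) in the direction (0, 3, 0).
exp(-4)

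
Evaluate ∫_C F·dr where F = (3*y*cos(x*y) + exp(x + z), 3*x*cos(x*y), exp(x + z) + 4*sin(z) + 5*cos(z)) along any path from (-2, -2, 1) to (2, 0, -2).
-5*sin(2) - 5*sin(1) - exp(-1) + 1 - 4*cos(2) + 4*cos(1) - 3*sin(4)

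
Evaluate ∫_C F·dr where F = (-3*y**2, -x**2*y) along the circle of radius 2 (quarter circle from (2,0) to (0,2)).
12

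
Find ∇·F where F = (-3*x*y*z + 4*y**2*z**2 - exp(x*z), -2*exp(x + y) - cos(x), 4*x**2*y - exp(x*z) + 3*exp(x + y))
-x*exp(x*z) - 3*y*z - z*exp(x*z) - 2*exp(x + y)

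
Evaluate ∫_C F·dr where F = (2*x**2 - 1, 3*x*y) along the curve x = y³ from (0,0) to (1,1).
4/15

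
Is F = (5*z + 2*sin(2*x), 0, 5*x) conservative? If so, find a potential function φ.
Yes, F is conservative. φ = 5*x*z - cos(2*x)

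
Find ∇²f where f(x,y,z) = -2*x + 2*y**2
4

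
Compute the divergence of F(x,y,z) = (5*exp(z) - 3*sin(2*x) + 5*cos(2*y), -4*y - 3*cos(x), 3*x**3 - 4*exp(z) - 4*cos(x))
-4*exp(z) - 6*cos(2*x) - 4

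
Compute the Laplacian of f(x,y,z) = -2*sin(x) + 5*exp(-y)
2*sin(x) + 5*exp(-y)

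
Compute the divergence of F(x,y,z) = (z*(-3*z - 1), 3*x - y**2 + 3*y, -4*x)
3 - 2*y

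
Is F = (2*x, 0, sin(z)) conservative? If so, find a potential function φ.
Yes, F is conservative. φ = x**2 - cos(z)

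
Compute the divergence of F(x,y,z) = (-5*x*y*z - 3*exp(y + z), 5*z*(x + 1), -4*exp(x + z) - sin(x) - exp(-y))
-5*y*z - 4*exp(x + z)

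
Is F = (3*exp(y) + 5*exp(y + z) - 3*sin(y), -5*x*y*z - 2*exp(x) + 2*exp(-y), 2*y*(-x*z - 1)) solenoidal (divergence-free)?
No, ∇·F = -2*x*y - 5*x*z - 2*exp(-y)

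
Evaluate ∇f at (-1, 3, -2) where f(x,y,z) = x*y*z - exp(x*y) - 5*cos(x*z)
(-10*sin(2) - 6 - 3*exp(-3), exp(-3) + 2, -5*sin(2) - 3)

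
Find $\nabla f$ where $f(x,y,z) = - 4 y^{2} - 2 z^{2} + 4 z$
(0, -8*y, 4 - 4*z)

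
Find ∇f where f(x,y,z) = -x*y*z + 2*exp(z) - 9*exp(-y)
(-y*z, -x*z + 9*exp(-y), -x*y + 2*exp(z))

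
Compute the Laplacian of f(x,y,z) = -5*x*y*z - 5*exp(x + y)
-10*exp(x + y)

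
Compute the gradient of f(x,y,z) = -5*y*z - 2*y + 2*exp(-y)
(0, -5*z - 2 - 2*exp(-y), -5*y)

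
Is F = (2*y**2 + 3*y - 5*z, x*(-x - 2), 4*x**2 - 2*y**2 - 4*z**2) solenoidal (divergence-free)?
No, ∇·F = -8*z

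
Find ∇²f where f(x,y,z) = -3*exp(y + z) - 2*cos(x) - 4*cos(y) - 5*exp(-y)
-6*exp(y + z) + 2*cos(x) + 4*cos(y) - 5*exp(-y)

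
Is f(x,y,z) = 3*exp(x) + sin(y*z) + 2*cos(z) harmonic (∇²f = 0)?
No, ∇²f = -y**2*sin(y*z) - z**2*sin(y*z) + 3*exp(x) - 2*cos(z)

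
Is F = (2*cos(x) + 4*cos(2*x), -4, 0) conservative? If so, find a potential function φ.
Yes, F is conservative. φ = -4*y + 2*sin(x) + 2*sin(2*x)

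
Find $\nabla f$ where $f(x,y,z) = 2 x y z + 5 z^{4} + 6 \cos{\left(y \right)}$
(2*y*z, 2*x*z - 6*sin(y), 2*x*y + 20*z**3)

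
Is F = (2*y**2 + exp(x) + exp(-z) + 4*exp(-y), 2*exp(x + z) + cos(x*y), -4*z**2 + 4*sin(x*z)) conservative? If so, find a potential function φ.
No, ∇×F = (-2*exp(x + z), -4*z*cos(x*z) - exp(-z), -y*sin(x*y) - 4*y + 2*exp(x + z) + 4*exp(-y)) ≠ 0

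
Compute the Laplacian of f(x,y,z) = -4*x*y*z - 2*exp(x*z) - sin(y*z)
-2*x**2*exp(x*z) + y**2*sin(y*z) - 2*z**2*exp(x*z) + z**2*sin(y*z)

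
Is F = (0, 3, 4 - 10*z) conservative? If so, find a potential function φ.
Yes, F is conservative. φ = 3*y - 5*z**2 + 4*z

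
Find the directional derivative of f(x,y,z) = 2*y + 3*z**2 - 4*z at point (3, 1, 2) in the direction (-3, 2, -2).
-12*sqrt(17)/17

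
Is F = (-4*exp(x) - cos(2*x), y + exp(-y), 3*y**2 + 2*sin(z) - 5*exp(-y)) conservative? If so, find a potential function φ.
No, ∇×F = (6*y + 5*exp(-y), 0, 0) ≠ 0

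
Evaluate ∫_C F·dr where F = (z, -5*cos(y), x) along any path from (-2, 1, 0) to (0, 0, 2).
5*sin(1)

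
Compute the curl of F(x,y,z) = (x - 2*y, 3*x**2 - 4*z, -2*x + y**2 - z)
(2*y + 4, 2, 6*x + 2)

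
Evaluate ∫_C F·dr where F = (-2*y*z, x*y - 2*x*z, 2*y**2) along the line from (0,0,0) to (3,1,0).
1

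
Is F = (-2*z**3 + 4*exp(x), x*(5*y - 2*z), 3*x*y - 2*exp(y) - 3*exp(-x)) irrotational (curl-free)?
No, ∇×F = (5*x - 2*exp(y), -3*y - 6*z**2 - 3*exp(-x), 5*y - 2*z)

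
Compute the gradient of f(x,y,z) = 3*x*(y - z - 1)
(3*y - 3*z - 3, 3*x, -3*x)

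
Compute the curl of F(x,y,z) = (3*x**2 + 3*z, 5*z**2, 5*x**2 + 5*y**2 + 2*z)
(10*y - 10*z, 3 - 10*x, 0)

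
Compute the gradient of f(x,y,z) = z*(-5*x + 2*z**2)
(-5*z, 0, -5*x + 6*z**2)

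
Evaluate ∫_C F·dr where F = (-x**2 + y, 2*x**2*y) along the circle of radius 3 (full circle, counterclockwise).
-9*pi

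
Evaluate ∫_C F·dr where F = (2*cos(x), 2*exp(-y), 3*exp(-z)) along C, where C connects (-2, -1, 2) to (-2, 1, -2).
((2 - 3*E)*exp(3) - 2*E + 3)*exp(-2)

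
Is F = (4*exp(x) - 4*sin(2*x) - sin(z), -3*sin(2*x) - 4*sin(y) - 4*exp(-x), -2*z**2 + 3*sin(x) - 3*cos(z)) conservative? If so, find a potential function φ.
No, ∇×F = (0, -3*cos(x) - cos(z), -6*cos(2*x) + 4*exp(-x)) ≠ 0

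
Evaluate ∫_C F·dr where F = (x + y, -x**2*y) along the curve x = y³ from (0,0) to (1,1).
9/8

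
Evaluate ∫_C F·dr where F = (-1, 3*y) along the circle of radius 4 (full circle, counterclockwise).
0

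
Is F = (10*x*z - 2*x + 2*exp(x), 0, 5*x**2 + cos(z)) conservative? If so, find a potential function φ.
Yes, F is conservative. φ = 5*x**2*z - x**2 + 2*exp(x) + sin(z)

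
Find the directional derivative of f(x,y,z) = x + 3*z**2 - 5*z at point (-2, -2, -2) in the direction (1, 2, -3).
26*sqrt(14)/7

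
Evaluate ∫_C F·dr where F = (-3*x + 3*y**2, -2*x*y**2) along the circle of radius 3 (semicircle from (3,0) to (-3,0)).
-108 - 81*pi/4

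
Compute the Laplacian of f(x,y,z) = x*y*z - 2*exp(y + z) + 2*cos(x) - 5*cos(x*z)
5*x**2*cos(x*z) + 5*z**2*cos(x*z) - 4*exp(y + z) - 2*cos(x)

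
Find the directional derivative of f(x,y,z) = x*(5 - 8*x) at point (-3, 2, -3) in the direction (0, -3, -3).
0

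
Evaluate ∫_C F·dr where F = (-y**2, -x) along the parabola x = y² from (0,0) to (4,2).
-32/3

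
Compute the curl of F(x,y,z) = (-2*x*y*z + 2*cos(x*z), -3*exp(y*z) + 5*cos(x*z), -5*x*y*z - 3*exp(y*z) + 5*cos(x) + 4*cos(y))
(-5*x*z + 5*x*sin(x*z) + 3*y*exp(y*z) - 3*z*exp(y*z) - 4*sin(y), -2*x*y - 2*x*sin(x*z) + 5*y*z + 5*sin(x), z*(2*x - 5*sin(x*z)))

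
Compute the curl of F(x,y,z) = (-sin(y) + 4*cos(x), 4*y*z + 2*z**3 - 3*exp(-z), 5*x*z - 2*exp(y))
(-4*y - 6*z**2 - 2*exp(y) - 3*exp(-z), -5*z, cos(y))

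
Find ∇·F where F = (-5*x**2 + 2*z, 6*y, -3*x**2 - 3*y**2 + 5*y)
6 - 10*x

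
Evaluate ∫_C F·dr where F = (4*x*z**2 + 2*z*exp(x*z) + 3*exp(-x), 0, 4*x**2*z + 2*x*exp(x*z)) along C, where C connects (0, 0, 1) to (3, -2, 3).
-3*exp(-3) + 163 + 2*exp(9)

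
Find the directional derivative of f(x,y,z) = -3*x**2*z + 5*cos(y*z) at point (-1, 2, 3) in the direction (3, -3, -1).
sqrt(19)*(55*sin(6) + 57)/19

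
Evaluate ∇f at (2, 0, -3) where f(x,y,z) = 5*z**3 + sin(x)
(cos(2), 0, 135)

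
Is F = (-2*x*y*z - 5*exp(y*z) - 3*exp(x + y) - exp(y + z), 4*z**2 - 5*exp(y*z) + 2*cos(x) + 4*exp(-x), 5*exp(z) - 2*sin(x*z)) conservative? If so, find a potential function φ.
No, ∇×F = (5*y*exp(y*z) - 8*z, -2*x*y - 5*y*exp(y*z) + 2*z*cos(x*z) - exp(y + z), ((2*x*z + 5*z*exp(y*z) + 3*exp(x + y) + exp(y + z) - 2*sin(x))*exp(x) - 4)*exp(-x)) ≠ 0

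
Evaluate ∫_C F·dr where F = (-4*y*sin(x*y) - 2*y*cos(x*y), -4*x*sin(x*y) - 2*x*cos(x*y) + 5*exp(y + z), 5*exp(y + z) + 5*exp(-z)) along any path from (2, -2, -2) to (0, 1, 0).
-1 - 5*exp(-4) - 2*sin(4) - 4*cos(4) + 5*E + 5*exp(2)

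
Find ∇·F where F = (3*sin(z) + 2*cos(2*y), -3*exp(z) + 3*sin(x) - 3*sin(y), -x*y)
-3*cos(y)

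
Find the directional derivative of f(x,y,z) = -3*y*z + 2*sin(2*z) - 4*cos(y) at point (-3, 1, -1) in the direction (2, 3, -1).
2*sqrt(14)*(-cos(2) + 3*sin(1) + 3)/7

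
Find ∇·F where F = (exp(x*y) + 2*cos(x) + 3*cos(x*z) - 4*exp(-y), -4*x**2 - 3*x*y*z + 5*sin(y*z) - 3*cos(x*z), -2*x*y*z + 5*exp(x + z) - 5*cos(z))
-2*x*y - 3*x*z + y*exp(x*y) - 3*z*sin(x*z) + 5*z*cos(y*z) + 5*exp(x + z) - 2*sin(x) + 5*sin(z)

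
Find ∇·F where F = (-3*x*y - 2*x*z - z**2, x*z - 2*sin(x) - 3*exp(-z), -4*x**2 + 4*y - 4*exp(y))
-3*y - 2*z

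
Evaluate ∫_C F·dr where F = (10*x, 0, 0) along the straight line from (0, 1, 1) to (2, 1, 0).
20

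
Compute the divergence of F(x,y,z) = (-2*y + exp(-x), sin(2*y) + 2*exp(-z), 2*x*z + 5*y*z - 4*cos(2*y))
2*x + 5*y + 2*cos(2*y) - exp(-x)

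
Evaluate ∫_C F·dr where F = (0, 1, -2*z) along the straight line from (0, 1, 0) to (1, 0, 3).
-10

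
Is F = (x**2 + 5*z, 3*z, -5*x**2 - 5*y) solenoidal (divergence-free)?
No, ∇·F = 2*x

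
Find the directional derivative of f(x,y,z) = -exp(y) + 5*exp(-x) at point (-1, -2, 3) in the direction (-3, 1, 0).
sqrt(10)*(-1 + 15*exp(3))*exp(-2)/10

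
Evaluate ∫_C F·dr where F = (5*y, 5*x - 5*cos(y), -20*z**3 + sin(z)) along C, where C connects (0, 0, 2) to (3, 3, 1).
-5*sin(3) - cos(1) + cos(2) + 120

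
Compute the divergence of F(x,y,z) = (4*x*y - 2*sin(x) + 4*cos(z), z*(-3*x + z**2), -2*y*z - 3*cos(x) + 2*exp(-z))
2*y - 2*cos(x) - 2*exp(-z)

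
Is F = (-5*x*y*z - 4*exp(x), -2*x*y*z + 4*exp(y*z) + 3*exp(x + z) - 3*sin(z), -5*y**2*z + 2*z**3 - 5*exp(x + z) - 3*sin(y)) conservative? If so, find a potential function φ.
No, ∇×F = (2*x*y - 10*y*z - 4*y*exp(y*z) - 3*exp(x + z) - 3*cos(y) + 3*cos(z), -5*x*y + 5*exp(x + z), 5*x*z - 2*y*z + 3*exp(x + z)) ≠ 0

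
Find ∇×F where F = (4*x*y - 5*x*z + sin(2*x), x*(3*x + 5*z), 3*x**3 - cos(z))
(-5*x, x*(-9*x - 5), 2*x + 5*z)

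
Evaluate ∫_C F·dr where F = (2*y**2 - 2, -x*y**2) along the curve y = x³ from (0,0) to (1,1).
-141/70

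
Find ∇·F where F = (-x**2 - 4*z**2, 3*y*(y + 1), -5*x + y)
-2*x + 6*y + 3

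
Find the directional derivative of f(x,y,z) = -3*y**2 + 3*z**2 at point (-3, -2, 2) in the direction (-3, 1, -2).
-6*sqrt(14)/7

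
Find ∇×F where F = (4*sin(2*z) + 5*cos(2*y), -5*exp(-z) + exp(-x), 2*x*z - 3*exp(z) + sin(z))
(-5*exp(-z), -2*z + 8*cos(2*z), 10*sin(2*y) - exp(-x))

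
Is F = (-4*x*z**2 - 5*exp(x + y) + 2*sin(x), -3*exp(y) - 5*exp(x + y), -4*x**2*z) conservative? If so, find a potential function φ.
Yes, F is conservative. φ = -2*x**2*z**2 - 3*exp(y) - 5*exp(x + y) - 2*cos(x)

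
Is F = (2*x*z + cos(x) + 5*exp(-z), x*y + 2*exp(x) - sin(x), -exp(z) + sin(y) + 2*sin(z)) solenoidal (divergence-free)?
No, ∇·F = x + 2*z - exp(z) - sin(x) + 2*cos(z)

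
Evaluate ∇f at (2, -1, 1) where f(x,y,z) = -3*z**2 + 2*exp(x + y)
(2*E, 2*E, -6)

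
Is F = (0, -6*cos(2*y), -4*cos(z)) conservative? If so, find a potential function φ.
Yes, F is conservative. φ = -3*sin(2*y) - 4*sin(z)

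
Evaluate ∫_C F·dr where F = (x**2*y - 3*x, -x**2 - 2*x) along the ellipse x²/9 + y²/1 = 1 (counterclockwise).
-51*pi/4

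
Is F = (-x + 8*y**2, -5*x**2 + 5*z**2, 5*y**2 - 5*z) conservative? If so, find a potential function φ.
No, ∇×F = (10*y - 10*z, 0, -10*x - 16*y) ≠ 0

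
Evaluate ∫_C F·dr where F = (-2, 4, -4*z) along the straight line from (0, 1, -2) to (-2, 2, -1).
14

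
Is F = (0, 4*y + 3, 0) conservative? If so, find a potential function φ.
Yes, F is conservative. φ = y*(2*y + 3)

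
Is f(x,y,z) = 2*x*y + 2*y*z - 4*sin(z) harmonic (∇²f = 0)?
No, ∇²f = 4*sin(z)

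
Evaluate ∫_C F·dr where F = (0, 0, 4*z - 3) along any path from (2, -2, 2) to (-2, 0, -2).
12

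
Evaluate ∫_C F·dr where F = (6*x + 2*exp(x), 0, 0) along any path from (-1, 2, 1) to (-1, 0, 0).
0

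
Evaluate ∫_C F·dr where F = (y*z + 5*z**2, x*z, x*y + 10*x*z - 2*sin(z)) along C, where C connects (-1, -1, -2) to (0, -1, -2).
22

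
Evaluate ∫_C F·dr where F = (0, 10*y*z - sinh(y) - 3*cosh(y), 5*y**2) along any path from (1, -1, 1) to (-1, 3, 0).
-3*sinh(3) - cosh(3) - 5 - 3*sinh(1) + cosh(1)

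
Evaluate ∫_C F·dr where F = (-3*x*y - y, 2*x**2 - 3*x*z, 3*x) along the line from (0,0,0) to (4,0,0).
0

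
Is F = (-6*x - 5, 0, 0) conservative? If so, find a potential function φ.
Yes, F is conservative. φ = x*(-3*x - 5)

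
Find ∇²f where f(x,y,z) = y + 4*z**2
8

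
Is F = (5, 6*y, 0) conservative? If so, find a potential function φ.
Yes, F is conservative. φ = 5*x + 3*y**2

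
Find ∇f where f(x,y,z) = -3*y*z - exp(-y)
(0, -3*z + exp(-y), -3*y)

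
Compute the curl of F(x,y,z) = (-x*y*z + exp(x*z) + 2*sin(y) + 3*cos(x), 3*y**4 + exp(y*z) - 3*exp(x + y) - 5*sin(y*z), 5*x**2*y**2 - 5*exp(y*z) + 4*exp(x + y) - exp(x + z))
(10*x**2*y - y*exp(y*z) + 5*y*cos(y*z) - 5*z*exp(y*z) + 4*exp(x + y), -10*x*y**2 - x*y + x*exp(x*z) - 4*exp(x + y) + exp(x + z), x*z - 3*exp(x + y) - 2*cos(y))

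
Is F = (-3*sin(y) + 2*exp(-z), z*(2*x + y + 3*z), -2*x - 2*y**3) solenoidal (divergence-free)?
No, ∇·F = z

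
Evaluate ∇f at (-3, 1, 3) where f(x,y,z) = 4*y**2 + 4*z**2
(0, 8, 24)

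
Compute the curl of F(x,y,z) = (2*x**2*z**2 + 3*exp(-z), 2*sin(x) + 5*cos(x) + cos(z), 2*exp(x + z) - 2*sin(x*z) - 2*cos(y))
(2*sin(y) + sin(z), (2*(2*x**2*z + z*cos(x*z) - exp(x + z))*exp(z) - 3)*exp(-z), -5*sin(x) + 2*cos(x))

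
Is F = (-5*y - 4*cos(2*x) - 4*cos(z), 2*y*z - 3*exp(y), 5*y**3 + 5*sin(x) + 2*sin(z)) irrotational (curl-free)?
No, ∇×F = (y*(15*y - 2), 4*sin(z) - 5*cos(x), 5)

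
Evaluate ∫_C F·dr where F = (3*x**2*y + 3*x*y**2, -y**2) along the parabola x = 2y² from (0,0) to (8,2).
23752/21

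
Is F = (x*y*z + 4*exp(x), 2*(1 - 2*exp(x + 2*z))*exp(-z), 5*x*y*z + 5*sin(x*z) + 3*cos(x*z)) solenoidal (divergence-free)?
No, ∇·F = 5*x*y - 3*x*sin(x*z) + 5*x*cos(x*z) + y*z + 4*exp(x)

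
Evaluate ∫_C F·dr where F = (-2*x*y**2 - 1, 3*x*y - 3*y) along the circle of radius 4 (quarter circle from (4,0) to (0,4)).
172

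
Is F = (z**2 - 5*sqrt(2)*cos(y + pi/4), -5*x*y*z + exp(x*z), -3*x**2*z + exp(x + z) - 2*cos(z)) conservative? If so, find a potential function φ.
No, ∇×F = (x*(5*y - exp(x*z)), 6*x*z + 2*z - exp(x + z), -5*y*z + z*exp(x*z) - 5*sqrt(2)*sin(y + pi/4)) ≠ 0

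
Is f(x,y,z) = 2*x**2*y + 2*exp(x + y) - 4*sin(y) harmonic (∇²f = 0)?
No, ∇²f = 4*y + 4*exp(x + y) + 4*sin(y)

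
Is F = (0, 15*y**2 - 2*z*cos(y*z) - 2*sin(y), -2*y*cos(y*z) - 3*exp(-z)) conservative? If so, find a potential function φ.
Yes, F is conservative. φ = 5*y**3 - 2*sin(y*z) + 2*cos(y) + 3*exp(-z)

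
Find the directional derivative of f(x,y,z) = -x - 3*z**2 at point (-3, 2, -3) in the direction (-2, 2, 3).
56*sqrt(17)/17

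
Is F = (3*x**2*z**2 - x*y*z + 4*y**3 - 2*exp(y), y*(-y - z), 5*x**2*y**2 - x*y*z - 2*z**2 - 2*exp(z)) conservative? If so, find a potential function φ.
No, ∇×F = (10*x**2*y - x*z + y, 6*x**2*z - 10*x*y**2 - x*y + y*z, x*z - 12*y**2 + 2*exp(y)) ≠ 0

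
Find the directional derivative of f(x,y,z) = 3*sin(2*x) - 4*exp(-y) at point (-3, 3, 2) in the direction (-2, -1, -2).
-4*cos(6) - 4*exp(-3)/3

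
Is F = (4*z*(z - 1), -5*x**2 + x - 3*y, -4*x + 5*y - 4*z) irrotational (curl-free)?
No, ∇×F = (5, 8*z, 1 - 10*x)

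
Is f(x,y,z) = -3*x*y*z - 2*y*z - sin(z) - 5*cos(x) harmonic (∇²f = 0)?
No, ∇²f = sin(z) + 5*cos(x)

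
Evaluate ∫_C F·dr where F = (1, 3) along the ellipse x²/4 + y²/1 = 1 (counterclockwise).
0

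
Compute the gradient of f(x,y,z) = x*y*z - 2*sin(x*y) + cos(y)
(y*(z - 2*cos(x*y)), x*z - 2*x*cos(x*y) - sin(y), x*y)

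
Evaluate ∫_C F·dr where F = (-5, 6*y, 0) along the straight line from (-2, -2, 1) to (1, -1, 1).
-24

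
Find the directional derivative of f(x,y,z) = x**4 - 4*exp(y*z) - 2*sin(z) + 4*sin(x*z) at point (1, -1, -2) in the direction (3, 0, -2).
4*sqrt(13)*(-2*exp(2) - 7*cos(2) + 3)/13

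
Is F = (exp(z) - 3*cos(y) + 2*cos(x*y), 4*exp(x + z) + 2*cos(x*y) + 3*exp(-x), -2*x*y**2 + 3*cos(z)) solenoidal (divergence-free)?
No, ∇·F = -2*x*sin(x*y) - 2*y*sin(x*y) - 3*sin(z)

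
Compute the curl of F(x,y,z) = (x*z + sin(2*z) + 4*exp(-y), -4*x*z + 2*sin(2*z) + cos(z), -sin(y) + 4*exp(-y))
(4*x + sin(z) - cos(y) - 4*cos(2*z) - 4*exp(-y), x + 2*cos(2*z), -4*z + 4*exp(-y))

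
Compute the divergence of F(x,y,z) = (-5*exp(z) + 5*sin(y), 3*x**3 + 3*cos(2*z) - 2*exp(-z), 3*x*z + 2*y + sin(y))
3*x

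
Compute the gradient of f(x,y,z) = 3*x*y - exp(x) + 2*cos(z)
(3*y - exp(x), 3*x, -2*sin(z))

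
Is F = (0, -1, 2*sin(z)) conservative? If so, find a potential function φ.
Yes, F is conservative. φ = -y - 2*cos(z)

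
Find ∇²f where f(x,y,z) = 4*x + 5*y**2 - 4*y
10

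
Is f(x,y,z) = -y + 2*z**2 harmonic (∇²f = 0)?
No, ∇²f = 4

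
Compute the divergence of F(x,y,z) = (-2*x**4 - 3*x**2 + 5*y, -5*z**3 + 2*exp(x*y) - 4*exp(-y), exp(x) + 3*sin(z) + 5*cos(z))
-8*x**3 + 2*x*exp(x*y) - 6*x - 5*sin(z) + 3*cos(z) + 4*exp(-y)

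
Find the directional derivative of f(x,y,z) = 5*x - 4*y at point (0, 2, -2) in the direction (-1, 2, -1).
-13*sqrt(6)/6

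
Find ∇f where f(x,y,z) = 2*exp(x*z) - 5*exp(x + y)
(2*z*exp(x*z) - 5*exp(x + y), -5*exp(x + y), 2*x*exp(x*z))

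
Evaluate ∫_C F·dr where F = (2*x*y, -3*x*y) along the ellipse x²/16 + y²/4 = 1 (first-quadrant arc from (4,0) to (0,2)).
-112/3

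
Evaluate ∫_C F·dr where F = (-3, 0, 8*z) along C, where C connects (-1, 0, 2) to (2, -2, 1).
-21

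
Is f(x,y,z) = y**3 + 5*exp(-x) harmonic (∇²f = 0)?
No, ∇²f = 6*y + 5*exp(-x)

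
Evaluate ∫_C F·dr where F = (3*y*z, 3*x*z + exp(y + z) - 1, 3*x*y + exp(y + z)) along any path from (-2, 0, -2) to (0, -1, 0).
(-1 + E + exp(2))*exp(-2)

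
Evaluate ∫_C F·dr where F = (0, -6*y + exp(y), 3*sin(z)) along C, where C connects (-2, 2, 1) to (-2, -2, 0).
-2*sinh(2) - 3 + 3*cos(1)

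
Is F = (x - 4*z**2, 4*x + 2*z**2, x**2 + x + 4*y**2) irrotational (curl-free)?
No, ∇×F = (8*y - 4*z, -2*x - 8*z - 1, 4)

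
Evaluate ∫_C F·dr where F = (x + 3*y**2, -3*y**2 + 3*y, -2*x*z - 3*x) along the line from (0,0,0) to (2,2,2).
-10/3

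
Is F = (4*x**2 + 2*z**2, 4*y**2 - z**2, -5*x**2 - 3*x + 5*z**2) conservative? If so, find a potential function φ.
No, ∇×F = (2*z, 10*x + 4*z + 3, 0) ≠ 0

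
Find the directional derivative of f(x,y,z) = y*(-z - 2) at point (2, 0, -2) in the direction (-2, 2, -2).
0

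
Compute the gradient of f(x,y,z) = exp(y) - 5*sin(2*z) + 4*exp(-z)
(0, exp(y), -10*cos(2*z) - 4*exp(-z))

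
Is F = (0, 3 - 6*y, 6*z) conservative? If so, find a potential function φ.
Yes, F is conservative. φ = -3*y**2 + 3*y + 3*z**2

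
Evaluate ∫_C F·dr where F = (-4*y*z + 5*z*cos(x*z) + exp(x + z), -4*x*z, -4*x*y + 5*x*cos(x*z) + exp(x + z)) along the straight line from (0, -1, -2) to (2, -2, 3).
5*sin(6) - exp(-2) + 48 + exp(5)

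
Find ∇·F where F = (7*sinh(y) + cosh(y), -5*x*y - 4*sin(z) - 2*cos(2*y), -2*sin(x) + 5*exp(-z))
-5*x + 4*sin(2*y) - 5*exp(-z)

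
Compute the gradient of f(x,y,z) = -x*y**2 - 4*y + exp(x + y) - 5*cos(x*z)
(-y**2 + 5*z*sin(x*z) + exp(x + y), -2*x*y + exp(x + y) - 4, 5*x*sin(x*z))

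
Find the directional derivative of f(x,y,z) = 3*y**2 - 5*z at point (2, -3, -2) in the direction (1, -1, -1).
23*sqrt(3)/3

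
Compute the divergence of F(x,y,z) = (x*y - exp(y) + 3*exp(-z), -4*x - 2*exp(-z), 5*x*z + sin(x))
5*x + y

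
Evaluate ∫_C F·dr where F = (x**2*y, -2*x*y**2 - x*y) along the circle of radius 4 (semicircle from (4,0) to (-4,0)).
-96*pi - 128/3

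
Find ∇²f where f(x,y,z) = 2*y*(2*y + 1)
8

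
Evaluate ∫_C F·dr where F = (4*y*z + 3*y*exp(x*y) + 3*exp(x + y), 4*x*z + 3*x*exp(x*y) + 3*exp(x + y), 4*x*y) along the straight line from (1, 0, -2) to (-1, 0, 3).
-6*sinh(1)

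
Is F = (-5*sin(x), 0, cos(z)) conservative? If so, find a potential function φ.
Yes, F is conservative. φ = sin(z) + 5*cos(x)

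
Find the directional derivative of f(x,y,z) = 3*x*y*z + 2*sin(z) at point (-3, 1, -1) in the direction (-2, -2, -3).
3*sqrt(17)*(5 - 2*cos(1))/17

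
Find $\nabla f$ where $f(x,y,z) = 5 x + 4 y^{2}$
(5, 8*y, 0)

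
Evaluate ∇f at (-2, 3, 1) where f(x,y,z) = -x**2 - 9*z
(4, 0, -9)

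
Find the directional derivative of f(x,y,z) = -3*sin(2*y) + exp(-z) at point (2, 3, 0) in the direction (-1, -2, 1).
sqrt(6)*(-1 + 12*cos(6))/6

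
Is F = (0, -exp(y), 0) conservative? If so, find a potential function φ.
Yes, F is conservative. φ = -exp(y)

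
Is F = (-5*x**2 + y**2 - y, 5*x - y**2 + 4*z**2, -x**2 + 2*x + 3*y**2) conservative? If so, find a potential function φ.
No, ∇×F = (6*y - 8*z, 2*x - 2, 6 - 2*y) ≠ 0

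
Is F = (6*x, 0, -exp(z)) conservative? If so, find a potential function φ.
Yes, F is conservative. φ = 3*x**2 - exp(z)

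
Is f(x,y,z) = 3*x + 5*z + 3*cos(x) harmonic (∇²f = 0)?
No, ∇²f = -3*cos(x)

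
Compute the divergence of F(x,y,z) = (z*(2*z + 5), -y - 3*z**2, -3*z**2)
-6*z - 1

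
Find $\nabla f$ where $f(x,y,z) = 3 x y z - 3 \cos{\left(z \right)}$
(3*y*z, 3*x*z, 3*x*y + 3*sin(z))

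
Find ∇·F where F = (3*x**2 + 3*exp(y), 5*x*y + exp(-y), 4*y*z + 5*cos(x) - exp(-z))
11*x + 4*y + exp(-z) - exp(-y)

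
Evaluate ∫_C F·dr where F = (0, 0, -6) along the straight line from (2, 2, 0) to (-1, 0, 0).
0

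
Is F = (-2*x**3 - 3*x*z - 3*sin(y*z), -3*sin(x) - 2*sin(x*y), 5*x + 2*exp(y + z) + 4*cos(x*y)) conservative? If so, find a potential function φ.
No, ∇×F = (-4*x*sin(x*y) + 2*exp(y + z), -3*x + 4*y*sin(x*y) - 3*y*cos(y*z) - 5, -2*y*cos(x*y) + 3*z*cos(y*z) - 3*cos(x)) ≠ 0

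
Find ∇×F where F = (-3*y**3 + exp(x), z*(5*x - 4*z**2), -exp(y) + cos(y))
(-5*x + 12*z**2 - exp(y) - sin(y), 0, 9*y**2 + 5*z)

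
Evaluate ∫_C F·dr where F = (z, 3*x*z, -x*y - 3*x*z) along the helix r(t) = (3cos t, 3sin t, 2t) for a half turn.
-6*pi + 72 + 27*pi**2/2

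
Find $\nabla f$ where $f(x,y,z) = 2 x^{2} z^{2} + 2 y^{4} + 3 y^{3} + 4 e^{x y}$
(4*x*z**2 + 4*y*exp(x*y), 4*x*exp(x*y) + 8*y**3 + 9*y**2, 4*x**2*z)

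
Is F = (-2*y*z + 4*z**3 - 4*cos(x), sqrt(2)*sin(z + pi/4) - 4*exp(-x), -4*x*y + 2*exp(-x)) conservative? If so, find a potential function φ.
No, ∇×F = (-4*x - sqrt(2)*cos(z + pi/4), 2*y + 12*z**2 + 2*exp(-x), 2*z + 4*exp(-x)) ≠ 0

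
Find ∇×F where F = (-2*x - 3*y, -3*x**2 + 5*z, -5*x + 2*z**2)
(-5, 5, 3 - 6*x)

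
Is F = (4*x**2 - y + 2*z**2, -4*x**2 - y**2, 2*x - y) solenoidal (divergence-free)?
No, ∇·F = 8*x - 2*y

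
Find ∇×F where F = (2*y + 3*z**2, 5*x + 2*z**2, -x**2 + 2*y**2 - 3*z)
(4*y - 4*z, 2*x + 6*z, 3)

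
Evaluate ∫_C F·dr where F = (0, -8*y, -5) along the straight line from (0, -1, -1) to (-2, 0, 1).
-6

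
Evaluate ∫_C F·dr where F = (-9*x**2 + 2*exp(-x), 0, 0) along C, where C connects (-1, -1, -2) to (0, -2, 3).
-5 + 2*E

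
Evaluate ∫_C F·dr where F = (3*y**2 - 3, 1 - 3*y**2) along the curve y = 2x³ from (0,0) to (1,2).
-51/7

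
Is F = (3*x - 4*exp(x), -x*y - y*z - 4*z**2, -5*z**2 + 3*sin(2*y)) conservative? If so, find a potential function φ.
No, ∇×F = (y + 8*z + 6*cos(2*y), 0, -y) ≠ 0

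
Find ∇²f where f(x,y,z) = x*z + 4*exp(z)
4*exp(z)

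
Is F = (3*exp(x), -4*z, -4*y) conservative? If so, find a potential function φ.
Yes, F is conservative. φ = -4*y*z + 3*exp(x)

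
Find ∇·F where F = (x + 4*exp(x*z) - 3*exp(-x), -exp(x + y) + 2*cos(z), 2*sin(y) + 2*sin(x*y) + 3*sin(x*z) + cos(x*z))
-x*sin(x*z) + 3*x*cos(x*z) + 4*z*exp(x*z) - exp(x + y) + 1 + 3*exp(-x)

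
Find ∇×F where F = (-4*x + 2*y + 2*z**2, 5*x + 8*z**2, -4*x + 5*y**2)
(10*y - 16*z, 4*z + 4, 3)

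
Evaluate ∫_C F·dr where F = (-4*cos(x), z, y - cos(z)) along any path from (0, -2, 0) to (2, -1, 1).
-4*sin(2) - 1 - sin(1)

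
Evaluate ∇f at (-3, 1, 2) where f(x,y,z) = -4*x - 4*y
(-4, -4, 0)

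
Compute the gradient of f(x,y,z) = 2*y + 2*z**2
(0, 2, 4*z)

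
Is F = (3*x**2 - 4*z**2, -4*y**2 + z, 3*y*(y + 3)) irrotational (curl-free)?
No, ∇×F = (6*y + 8, -8*z, 0)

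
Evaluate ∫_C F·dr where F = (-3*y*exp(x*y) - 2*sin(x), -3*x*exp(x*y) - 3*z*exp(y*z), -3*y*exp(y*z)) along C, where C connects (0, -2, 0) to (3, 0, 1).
-2 + 2*cos(3)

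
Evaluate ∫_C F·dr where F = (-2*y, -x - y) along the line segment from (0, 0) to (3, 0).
0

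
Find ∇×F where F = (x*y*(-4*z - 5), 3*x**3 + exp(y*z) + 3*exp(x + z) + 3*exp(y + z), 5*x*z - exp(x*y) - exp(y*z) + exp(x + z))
(-x*exp(x*y) - y*exp(y*z) - z*exp(y*z) - 3*exp(x + z) - 3*exp(y + z), -4*x*y + y*exp(x*y) - 5*z - exp(x + z), 9*x**2 + x*(4*z + 5) + 3*exp(x + z))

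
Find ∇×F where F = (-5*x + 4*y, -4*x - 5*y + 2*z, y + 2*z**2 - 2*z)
(-1, 0, -8)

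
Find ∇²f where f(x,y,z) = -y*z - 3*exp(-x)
-3*exp(-x)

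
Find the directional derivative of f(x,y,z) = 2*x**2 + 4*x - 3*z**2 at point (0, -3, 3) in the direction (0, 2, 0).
0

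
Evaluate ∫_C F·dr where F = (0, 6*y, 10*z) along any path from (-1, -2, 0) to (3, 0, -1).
-7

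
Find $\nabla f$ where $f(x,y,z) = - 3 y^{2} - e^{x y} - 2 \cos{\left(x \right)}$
(-y*exp(x*y) + 2*sin(x), -x*exp(x*y) - 6*y, 0)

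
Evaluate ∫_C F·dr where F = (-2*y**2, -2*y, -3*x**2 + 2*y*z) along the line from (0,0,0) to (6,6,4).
-260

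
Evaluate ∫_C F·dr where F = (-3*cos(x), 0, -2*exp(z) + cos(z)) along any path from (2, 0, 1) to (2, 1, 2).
-2*exp(2) - sin(1) + sin(2) + 2*E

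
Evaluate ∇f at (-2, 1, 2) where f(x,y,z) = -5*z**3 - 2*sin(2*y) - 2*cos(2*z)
(0, -4*cos(2), -60 + 4*sin(4))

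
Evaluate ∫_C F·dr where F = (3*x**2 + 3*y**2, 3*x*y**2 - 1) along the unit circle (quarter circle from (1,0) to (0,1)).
-4 + 3*pi/16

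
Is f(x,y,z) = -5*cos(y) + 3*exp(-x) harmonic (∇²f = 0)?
No, ∇²f = 5*cos(y) + 3*exp(-x)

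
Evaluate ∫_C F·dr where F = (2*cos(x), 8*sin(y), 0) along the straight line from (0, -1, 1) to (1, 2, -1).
2*sin(1) - 8*cos(2) + 8*cos(1)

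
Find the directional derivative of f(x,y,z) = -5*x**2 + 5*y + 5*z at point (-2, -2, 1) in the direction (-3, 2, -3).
-65*sqrt(22)/22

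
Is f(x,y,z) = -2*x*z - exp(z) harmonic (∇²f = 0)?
No, ∇²f = -exp(z)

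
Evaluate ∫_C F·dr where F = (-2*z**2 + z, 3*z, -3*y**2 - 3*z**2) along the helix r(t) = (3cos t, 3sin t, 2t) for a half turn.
-8*pi**3 - 132 - 33*pi + 24*pi**2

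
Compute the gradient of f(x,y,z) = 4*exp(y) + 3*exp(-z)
(0, 4*exp(y), -3*exp(-z))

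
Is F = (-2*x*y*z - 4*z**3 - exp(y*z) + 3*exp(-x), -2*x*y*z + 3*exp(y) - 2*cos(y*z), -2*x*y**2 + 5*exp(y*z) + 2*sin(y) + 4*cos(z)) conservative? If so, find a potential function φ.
No, ∇×F = (-2*x*y - 2*y*sin(y*z) + 5*z*exp(y*z) + 2*cos(y), -2*x*y + 2*y**2 - y*exp(y*z) - 12*z**2, z*(2*x - 2*y + exp(y*z))) ≠ 0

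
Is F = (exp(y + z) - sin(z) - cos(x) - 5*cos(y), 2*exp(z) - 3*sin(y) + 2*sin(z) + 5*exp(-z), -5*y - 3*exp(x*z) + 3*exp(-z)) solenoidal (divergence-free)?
No, ∇·F = -3*x*exp(x*z) + sin(x) - 3*cos(y) - 3*exp(-z)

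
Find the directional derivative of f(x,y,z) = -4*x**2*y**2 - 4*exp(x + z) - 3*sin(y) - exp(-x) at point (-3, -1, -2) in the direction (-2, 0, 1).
2*sqrt(5)*(-24*exp(5) - exp(8) + 2)*exp(-5)/5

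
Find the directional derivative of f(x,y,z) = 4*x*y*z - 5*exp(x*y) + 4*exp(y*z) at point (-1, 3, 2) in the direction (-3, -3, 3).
2*sqrt(3)*(-14*exp(3) + 5 + 2*exp(9))*exp(-3)/3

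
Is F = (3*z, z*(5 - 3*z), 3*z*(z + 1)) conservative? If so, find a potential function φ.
No, ∇×F = (6*z - 5, 3, 0) ≠ 0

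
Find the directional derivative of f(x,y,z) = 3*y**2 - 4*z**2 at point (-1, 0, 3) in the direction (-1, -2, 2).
-16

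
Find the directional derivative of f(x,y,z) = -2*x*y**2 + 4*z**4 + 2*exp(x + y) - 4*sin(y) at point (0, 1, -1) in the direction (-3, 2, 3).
-sqrt(22)*(4*cos(1) + E + 21)/11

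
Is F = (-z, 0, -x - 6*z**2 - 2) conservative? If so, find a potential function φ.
Yes, F is conservative. φ = z*(-x - 2*z**2 - 2)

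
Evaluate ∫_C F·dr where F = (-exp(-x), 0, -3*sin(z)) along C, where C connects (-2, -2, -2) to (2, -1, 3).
-2*sinh(2) + 3*cos(3) - 3*cos(2)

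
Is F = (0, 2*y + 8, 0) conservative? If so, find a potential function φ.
Yes, F is conservative. φ = y*(y + 8)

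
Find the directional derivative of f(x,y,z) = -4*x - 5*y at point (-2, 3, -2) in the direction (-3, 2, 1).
sqrt(14)/7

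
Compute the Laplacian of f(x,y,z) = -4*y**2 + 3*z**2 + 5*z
-2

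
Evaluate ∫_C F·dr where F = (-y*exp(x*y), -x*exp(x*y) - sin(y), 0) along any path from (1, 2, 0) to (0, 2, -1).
-1 + exp(2)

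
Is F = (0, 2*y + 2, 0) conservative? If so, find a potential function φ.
Yes, F is conservative. φ = y*(y + 2)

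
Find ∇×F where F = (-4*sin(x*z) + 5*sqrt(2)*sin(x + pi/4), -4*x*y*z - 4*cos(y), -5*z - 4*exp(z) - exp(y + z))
(4*x*y - exp(y + z), -4*x*cos(x*z), -4*y*z)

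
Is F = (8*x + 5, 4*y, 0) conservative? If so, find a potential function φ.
Yes, F is conservative. φ = 4*x**2 + 5*x + 2*y**2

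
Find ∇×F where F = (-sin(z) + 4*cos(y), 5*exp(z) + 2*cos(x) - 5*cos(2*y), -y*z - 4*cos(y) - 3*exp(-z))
(-z - 5*exp(z) + 4*sin(y), -cos(z), -2*sin(x) + 4*sin(y))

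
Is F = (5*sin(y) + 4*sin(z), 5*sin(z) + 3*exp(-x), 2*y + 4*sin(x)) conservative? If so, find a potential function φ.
No, ∇×F = (2 - 5*cos(z), -4*cos(x) + 4*cos(z), -5*cos(y) - 3*exp(-x)) ≠ 0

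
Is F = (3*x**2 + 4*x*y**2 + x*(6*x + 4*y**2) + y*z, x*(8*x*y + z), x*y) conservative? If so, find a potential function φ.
Yes, F is conservative. φ = x*(3*x**2 + 4*x*y**2 + y*z)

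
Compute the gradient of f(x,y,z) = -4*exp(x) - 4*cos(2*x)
(-4*exp(x) + 8*sin(2*x), 0, 0)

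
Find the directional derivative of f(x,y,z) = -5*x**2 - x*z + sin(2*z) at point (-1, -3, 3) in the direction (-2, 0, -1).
-sqrt(5)*(2*cos(6) + 15)/5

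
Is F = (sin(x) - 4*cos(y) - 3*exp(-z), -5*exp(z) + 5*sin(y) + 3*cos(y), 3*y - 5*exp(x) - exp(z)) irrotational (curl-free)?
No, ∇×F = (5*exp(z) + 3, 5*exp(x) + 3*exp(-z), -4*sin(y))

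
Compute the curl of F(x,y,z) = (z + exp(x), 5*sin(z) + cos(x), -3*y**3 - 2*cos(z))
(-9*y**2 - 5*cos(z), 1, -sin(x))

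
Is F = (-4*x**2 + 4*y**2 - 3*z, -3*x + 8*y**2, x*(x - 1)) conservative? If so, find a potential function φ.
No, ∇×F = (0, -2*x - 2, -8*y - 3) ≠ 0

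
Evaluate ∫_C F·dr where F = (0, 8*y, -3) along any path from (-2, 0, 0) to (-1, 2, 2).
10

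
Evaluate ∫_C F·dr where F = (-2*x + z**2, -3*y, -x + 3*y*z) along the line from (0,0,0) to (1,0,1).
-7/6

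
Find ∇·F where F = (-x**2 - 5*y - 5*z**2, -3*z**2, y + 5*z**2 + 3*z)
-2*x + 10*z + 3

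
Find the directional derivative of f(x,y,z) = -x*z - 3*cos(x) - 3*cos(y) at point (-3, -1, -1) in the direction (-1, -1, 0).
sqrt(2)*(-1 + 3*sin(3) + 3*sin(1))/2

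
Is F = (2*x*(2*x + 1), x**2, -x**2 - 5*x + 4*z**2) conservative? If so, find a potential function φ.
No, ∇×F = (0, 2*x + 5, 2*x) ≠ 0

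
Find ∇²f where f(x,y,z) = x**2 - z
2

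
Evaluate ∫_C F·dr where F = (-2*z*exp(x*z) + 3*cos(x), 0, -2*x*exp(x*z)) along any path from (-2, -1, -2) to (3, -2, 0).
-2 + 3*sin(3) + 3*sin(2) + 2*exp(4)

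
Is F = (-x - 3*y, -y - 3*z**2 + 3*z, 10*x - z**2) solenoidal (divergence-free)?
No, ∇·F = -2*z - 2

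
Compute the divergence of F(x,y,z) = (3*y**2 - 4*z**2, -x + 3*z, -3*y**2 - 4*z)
-4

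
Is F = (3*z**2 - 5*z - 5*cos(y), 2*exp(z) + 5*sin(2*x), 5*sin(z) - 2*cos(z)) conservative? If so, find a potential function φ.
No, ∇×F = (-2*exp(z), 6*z - 5, -5*sin(y) + 10*cos(2*x)) ≠ 0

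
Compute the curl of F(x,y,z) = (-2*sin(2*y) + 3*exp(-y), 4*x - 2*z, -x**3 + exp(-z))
(2, 3*x**2, 8*cos(y)**2 + 3*exp(-y))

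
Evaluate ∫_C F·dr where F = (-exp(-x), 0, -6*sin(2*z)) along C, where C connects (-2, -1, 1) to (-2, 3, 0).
3 - 3*cos(2)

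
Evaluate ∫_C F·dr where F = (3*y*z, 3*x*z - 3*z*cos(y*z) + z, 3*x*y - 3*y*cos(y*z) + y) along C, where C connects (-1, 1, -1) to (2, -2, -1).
-3*sin(2) - 3*sin(1) + 12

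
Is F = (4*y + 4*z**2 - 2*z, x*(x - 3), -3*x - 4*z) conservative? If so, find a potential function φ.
No, ∇×F = (0, 8*z + 1, 2*x - 7) ≠ 0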